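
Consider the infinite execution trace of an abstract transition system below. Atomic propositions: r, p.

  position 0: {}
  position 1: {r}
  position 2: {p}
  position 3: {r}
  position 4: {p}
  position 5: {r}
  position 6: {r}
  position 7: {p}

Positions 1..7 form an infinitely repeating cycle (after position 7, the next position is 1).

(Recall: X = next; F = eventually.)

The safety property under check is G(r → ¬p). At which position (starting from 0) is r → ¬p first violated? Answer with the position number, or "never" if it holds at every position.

never

r → ¬p holds at every position 0..7, and those are all the positions the trace ever visits, so the invariant G(r → ¬p) is never violated.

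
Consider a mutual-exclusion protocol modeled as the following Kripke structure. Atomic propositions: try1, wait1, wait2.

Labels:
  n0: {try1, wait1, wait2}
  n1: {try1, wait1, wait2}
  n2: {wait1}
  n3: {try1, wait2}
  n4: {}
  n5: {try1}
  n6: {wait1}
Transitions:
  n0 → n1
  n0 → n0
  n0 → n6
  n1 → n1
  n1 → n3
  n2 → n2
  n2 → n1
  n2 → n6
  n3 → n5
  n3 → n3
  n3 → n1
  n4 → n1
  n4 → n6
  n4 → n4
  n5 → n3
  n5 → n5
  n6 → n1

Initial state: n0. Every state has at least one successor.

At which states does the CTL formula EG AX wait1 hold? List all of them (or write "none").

{n0, n2}

States satisfying AX wait1: {n0, n2, n6}.
States satisfying EG AX wait1: {n0, n2}.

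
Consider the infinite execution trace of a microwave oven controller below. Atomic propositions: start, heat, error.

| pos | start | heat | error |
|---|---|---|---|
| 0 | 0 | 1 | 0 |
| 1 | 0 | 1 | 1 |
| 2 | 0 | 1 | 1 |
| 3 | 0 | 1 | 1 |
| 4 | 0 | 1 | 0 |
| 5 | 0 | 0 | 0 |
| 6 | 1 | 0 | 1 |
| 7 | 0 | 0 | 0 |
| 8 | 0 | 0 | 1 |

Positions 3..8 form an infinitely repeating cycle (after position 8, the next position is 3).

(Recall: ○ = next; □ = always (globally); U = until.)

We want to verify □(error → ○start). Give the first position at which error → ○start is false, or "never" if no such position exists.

Check error → ○start at each position in order: 0 ✓.
At position 1 the labels are {error, heat} and the next position 2 has {error, heat}, so error → ○start is false there. This is the first violation.

1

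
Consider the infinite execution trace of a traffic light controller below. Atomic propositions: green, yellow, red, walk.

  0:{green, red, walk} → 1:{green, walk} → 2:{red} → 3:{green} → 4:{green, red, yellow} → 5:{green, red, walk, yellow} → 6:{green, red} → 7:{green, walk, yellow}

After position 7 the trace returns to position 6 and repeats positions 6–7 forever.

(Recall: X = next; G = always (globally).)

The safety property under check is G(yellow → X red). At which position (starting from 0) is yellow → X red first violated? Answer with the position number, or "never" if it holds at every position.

yellow → X red holds at every position 0..7, and those are all the positions the trace ever visits, so the invariant G(yellow → X red) is never violated.

never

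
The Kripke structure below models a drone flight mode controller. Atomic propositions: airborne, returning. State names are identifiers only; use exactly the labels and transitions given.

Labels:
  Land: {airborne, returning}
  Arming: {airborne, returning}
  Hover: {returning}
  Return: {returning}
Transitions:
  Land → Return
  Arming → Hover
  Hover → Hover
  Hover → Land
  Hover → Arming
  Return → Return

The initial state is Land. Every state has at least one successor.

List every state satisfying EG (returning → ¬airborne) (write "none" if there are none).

States satisfying returning → ¬airborne: {Hover, Return}.
States satisfying EG (returning → ¬airborne): {Hover, Return}.

{Hover, Return}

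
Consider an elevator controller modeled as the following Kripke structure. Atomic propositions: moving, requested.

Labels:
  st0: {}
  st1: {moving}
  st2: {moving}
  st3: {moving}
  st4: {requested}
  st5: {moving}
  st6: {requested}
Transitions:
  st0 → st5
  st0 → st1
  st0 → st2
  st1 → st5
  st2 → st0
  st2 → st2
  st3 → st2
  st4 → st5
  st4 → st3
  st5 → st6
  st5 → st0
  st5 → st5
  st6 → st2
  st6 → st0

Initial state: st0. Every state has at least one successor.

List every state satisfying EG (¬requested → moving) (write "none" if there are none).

States satisfying ¬requested → moving: {st1, st2, st3, st4, st5, st6}.
States satisfying EG (¬requested → moving): {st1, st2, st3, st4, st5, st6}.

{st1, st2, st3, st4, st5, st6}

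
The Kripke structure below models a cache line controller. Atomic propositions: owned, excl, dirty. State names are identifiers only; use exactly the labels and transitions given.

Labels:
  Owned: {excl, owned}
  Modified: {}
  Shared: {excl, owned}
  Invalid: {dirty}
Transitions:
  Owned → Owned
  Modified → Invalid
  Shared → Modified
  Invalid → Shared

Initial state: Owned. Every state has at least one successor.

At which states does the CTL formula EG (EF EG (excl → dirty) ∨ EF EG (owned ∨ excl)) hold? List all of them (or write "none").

{Owned}

States satisfying EF EG (excl → dirty) ∨ EF EG (owned ∨ excl): {Owned}.
States satisfying EG (EF EG (excl → dirty) ∨ EF EG (owned ∨ excl)): {Owned}.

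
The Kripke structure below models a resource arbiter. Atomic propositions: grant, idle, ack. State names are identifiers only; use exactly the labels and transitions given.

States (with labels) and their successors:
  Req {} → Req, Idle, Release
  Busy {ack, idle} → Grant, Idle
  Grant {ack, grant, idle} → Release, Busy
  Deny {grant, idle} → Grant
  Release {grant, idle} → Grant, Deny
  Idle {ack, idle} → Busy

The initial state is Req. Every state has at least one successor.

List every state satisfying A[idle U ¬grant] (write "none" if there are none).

States satisfying idle: {Busy, Grant, Deny, Release, Idle}.
States satisfying ¬grant: {Req, Busy, Idle}.
States satisfying A[idle U ¬grant]: {Req, Busy, Idle}.

{Req, Busy, Idle}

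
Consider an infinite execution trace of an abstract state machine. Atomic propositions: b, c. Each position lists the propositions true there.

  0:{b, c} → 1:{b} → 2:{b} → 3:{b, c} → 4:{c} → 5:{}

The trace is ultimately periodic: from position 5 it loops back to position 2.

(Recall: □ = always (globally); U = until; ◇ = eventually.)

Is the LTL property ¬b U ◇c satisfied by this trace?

Walking from position 0: ◇c first holds at position 0, and ¬b holds at every earlier position along the way, so ¬b U ◇c holds.

Yes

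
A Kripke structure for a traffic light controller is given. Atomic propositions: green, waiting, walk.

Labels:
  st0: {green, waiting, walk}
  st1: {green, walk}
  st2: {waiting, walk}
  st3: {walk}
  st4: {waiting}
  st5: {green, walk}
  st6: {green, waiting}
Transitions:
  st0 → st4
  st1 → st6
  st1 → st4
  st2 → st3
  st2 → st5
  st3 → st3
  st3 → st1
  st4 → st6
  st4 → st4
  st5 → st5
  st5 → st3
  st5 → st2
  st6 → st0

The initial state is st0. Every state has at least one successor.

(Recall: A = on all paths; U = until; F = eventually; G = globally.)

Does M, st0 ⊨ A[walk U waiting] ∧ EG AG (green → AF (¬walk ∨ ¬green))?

States satisfying walk: {st0, st1, st2, st3, st5}.
States satisfying waiting: {st0, st2, st4, st6}.
States satisfying A[walk U waiting]: {st0, st1, st2, st4, st6}.
States satisfying AG (green → AF (¬walk ∨ ¬green)): {st0, st1, st3, st4, st6}.
States satisfying EG AG (green → AF (¬walk ∨ ¬green)): {st0, st1, st3, st4, st6}.
States satisfying A[walk U waiting] ∧ EG AG (green → AF (¬walk ∨ ¬green)): {st0, st1, st4, st6}.
st0 ∈ Sat(A[walk U waiting] ∧ EG AG (green → AF (¬walk ∨ ¬green))).

Yes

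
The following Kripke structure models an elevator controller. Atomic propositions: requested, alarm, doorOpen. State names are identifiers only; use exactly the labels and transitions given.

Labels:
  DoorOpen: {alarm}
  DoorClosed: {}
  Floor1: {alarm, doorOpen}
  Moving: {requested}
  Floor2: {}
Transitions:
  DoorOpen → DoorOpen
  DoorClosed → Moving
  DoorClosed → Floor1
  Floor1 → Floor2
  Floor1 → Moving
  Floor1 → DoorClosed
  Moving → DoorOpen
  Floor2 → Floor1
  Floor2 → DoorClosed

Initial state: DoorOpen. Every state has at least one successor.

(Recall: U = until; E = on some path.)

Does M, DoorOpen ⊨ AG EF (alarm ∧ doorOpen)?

Does not hold

States satisfying EF (alarm ∧ doorOpen): {DoorClosed, Floor1, Floor2}.
States satisfying AG EF (alarm ∧ doorOpen): ∅.
DoorOpen is reachable from DoorOpen and violates EF (alarm ∧ doorOpen), so AG fails at DoorOpen.
DoorOpen ∉ Sat(AG EF (alarm ∧ doorOpen)).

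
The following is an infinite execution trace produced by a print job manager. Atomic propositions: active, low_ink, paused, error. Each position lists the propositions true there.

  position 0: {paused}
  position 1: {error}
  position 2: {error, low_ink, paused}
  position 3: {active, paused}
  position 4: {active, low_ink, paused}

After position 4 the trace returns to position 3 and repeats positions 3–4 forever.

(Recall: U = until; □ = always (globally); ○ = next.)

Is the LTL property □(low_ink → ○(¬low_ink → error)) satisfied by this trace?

low_ink → ○(¬low_ink → error) must hold at every position from 0 onward. It fails at position 2, so □(low_ink → ○(¬low_ink → error)) is false.
Positions where low_ink holds: 2, 4.
Check ○(¬low_ink → error) at each: 2→fails, 4→fails.

Violated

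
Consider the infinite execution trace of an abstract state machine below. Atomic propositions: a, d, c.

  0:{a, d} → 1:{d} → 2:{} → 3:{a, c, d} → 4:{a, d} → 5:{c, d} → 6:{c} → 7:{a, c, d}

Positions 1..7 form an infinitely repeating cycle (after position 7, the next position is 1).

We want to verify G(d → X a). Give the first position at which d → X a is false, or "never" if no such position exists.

At position 0 the labels are {a, d} and the next position 1 has {d}, so d → X a is false there. This is the first violation.

0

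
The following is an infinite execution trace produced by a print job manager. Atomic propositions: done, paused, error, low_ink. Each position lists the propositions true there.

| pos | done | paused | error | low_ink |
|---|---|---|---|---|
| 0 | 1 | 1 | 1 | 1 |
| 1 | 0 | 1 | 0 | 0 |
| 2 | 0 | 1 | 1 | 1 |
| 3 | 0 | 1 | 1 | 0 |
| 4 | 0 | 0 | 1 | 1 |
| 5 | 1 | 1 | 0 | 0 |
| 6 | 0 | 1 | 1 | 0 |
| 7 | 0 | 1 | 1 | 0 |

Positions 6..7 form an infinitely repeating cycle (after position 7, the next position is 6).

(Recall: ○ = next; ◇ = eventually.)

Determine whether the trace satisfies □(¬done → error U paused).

¬done → error U paused holds at every position 0..7, and those are all positions ever visited, so □(¬done → error U paused) holds.
Positions where ¬done holds: 1, 2, 3, 4, 6, 7.
Check error U paused at each: 1→ok, 2→ok, 3→ok, 4→ok, 6→ok, 7→ok.

Holds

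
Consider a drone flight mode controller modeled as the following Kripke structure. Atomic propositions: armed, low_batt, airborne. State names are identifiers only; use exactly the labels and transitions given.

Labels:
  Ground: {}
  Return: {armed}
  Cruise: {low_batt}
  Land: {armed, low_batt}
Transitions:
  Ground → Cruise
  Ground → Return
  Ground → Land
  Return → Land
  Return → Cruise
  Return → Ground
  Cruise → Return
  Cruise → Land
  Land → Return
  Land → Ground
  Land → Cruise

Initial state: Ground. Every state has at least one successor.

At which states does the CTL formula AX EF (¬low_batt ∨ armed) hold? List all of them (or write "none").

{Ground, Return, Cruise, Land}

States satisfying EF (¬low_batt ∨ armed): {Ground, Return, Cruise, Land}.
States satisfying AX EF (¬low_batt ∨ armed): {Ground, Return, Cruise, Land}.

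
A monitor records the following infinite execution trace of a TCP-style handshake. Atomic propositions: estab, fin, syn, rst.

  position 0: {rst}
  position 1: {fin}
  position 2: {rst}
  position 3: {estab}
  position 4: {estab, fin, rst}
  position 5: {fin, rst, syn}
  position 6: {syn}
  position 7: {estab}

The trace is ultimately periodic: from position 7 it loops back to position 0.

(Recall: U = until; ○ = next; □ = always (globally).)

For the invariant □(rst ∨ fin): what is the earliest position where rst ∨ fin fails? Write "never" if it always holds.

Check rst ∨ fin at each position in order: 0 ✓, 1 ✓, 2 ✓.
At position 3 the labels are {estab}, so rst ∨ fin is false there. This is the first violation.

3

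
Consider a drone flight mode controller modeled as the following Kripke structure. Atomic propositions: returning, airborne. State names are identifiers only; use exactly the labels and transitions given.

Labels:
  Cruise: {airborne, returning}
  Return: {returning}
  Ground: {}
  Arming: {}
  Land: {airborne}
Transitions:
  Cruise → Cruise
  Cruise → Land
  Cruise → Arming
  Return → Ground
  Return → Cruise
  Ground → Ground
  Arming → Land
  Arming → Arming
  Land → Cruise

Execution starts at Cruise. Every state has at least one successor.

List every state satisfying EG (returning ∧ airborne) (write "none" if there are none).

States satisfying returning ∧ airborne: {Cruise}.
States satisfying EG (returning ∧ airborne): {Cruise}.

{Cruise}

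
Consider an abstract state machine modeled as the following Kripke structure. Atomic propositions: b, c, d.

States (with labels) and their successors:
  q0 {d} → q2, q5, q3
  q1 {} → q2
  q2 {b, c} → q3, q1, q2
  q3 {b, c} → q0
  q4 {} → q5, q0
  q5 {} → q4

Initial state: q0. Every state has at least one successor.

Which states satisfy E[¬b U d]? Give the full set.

States satisfying ¬b: {q0, q1, q4, q5}.
States satisfying d: {q0}.
States satisfying E[¬b U d]: {q0, q4, q5}.

{q0, q4, q5}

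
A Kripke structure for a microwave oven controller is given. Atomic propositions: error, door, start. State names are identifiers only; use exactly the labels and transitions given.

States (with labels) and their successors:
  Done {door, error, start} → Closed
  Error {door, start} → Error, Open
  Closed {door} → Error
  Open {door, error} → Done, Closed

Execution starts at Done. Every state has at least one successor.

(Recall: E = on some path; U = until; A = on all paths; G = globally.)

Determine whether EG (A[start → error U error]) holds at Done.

States satisfying A[start → error U error]: {Done, Open}.
States satisfying EG (A[start → error U error]): ∅.
No suitable path/successor from Done witnesses the formula.
Done ∉ Sat(EG (A[start → error U error])).

Violated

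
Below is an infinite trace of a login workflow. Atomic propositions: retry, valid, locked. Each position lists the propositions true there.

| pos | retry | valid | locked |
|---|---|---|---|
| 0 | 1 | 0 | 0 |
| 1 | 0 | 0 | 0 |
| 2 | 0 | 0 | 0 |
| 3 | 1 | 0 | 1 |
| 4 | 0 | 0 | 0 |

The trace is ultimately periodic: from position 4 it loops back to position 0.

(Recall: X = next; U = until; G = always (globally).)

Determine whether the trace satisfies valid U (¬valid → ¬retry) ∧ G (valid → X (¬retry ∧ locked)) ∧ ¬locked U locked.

Walking from position 0: at position 0, ¬valid → ¬retry has not yet held and valid fails, so valid U (¬valid → ¬retry) is false.
At position 0: valid U (¬valid → ¬retry) is false; G (valid → X (¬retry ∧ locked)) ∧ ¬locked U locked is true; so valid U (¬valid → ¬retry) ∧ G (valid → X (¬retry ∧ locked)) ∧ ¬locked U locked is false.

No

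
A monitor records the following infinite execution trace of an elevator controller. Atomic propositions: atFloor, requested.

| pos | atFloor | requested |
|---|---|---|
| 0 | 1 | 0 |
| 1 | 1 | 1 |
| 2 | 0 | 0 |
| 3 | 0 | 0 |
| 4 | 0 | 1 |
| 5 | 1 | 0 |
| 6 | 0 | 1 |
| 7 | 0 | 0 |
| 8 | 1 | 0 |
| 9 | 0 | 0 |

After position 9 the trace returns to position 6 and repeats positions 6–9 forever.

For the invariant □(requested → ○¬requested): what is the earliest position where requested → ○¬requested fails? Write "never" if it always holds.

never

requested → ○¬requested holds at every position 0..9, and those are all the positions the trace ever visits, so the invariant □(requested → ○¬requested) is never violated.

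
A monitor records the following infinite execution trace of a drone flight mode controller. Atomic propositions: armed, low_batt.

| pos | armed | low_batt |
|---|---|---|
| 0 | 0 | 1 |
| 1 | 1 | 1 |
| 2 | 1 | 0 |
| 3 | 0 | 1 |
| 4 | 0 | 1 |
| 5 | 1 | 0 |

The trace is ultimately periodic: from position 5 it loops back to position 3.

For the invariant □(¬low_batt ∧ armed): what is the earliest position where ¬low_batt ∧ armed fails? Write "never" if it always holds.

0

At position 0 the labels are {low_batt}, so ¬low_batt ∧ armed is false there. This is the first violation.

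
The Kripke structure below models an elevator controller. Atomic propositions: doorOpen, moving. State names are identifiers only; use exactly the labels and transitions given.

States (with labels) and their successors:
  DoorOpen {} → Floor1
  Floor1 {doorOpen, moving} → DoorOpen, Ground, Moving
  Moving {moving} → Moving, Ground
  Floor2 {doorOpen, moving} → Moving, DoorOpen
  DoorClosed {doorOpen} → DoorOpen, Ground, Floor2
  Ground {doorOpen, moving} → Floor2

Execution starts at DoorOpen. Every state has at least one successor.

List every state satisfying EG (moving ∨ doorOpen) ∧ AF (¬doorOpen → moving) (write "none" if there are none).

{Floor1, Moving, Floor2, DoorClosed, Ground}

States satisfying moving ∨ doorOpen: {Floor1, Moving, Floor2, DoorClosed, Ground}.
States satisfying EG (moving ∨ doorOpen): {Floor1, Moving, Floor2, DoorClosed, Ground}.
States satisfying ¬doorOpen → moving: {Floor1, Moving, Floor2, DoorClosed, Ground}.
States satisfying AF (¬doorOpen → moving): {DoorOpen, Floor1, Moving, Floor2, DoorClosed, Ground}.
States satisfying EG (moving ∨ doorOpen) ∧ AF (¬doorOpen → moving): {Floor1, Moving, Floor2, DoorClosed, Ground}.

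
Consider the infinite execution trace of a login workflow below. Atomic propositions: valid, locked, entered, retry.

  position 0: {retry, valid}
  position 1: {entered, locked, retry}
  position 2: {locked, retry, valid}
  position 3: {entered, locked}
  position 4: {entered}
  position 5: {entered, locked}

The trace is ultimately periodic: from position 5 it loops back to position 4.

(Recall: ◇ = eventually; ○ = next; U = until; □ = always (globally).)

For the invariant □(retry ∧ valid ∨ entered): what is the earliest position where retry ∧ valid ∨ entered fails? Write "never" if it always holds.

retry ∧ valid ∨ entered holds at every position 0..5, and those are all the positions the trace ever visits, so the invariant □(retry ∧ valid ∨ entered) is never violated.

never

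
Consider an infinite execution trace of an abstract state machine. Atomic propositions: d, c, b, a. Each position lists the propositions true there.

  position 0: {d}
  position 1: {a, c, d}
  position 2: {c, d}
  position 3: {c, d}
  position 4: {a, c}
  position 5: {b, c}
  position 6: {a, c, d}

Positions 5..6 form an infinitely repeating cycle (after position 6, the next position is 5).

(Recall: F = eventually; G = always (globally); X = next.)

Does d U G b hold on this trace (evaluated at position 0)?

Violated

Walking from position 0: at position 4, G b has not yet held and d fails, so d U G b is false.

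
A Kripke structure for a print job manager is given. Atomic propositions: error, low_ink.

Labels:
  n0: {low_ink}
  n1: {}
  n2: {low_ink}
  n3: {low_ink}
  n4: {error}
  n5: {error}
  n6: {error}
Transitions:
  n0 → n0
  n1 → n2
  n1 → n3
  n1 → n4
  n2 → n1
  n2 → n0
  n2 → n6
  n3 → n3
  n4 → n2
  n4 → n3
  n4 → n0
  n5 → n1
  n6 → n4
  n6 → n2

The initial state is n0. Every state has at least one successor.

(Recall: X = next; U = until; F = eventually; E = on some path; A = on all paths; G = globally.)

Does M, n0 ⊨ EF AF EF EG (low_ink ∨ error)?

Yes

States satisfying AF EF EG (low_ink ∨ error): {n0, n1, n2, n3, n4, n5, n6}.
States satisfying EF AF EF EG (low_ink ∨ error): {n0, n1, n2, n3, n4, n5, n6}.
Some path from n0 reaches a state where AF EF EG (low_ink ∨ error) holds.
n0 ∈ Sat(EF AF EF EG (low_ink ∨ error)).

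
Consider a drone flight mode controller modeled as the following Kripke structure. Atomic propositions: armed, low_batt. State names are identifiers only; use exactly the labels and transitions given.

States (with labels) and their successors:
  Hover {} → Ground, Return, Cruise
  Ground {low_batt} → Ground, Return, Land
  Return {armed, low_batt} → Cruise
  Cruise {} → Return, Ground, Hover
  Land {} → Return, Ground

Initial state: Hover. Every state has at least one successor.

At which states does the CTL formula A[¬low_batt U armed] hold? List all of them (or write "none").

States satisfying ¬low_batt: {Hover, Cruise, Land}.
States satisfying armed: {Return}.
States satisfying A[¬low_batt U armed]: {Return}.

{Return}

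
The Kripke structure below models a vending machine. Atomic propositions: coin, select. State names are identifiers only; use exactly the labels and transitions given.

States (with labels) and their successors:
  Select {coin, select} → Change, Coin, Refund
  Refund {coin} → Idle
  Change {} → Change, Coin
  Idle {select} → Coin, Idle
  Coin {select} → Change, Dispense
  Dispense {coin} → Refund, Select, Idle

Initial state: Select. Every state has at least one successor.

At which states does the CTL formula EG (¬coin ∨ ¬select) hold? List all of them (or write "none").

States satisfying ¬coin ∨ ¬select: {Refund, Change, Idle, Coin, Dispense}.
States satisfying EG (¬coin ∨ ¬select): {Refund, Change, Idle, Coin, Dispense}.

{Refund, Change, Idle, Coin, Dispense}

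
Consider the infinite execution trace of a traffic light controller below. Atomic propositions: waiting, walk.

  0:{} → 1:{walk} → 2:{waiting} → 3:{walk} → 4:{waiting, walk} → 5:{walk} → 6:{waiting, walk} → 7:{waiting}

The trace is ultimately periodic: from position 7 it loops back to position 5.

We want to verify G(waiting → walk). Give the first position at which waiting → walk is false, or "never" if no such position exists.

Check waiting → walk at each position in order: 0 ✓, 1 ✓.
At position 2 the labels are {waiting}, so waiting → walk is false there. This is the first violation.

2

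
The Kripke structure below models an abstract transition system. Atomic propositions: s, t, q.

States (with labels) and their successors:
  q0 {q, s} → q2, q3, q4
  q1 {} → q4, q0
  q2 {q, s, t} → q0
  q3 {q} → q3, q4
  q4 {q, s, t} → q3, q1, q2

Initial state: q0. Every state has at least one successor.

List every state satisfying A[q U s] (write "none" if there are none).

{q0, q2, q4}

States satisfying q: {q0, q2, q3, q4}.
States satisfying s: {q0, q2, q4}.
States satisfying A[q U s]: {q0, q2, q4}.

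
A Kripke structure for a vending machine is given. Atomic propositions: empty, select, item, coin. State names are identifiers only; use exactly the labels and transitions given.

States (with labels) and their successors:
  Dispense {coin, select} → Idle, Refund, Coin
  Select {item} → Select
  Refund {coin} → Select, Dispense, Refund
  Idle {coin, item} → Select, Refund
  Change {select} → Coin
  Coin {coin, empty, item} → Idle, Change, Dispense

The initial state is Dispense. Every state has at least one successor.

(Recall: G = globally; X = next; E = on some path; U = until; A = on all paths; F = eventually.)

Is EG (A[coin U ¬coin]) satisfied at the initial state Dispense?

States satisfying A[coin U ¬coin]: {Select, Change}.
States satisfying EG (A[coin U ¬coin]): {Select}.
No suitable path/successor from Dispense witnesses the formula.
Dispense ∉ Sat(EG (A[coin U ¬coin])).

Does not hold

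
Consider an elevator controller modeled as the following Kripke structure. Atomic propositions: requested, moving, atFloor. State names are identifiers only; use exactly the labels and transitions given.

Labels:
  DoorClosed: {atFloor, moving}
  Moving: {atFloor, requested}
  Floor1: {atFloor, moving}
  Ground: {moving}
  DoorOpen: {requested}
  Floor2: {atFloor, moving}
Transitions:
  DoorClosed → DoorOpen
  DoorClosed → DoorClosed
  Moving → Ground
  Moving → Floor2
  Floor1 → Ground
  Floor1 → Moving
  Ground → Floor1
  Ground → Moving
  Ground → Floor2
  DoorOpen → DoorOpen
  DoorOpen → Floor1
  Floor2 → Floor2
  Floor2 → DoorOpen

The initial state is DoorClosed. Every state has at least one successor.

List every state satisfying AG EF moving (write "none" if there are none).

{DoorClosed, Moving, Floor1, Ground, DoorOpen, Floor2}

States satisfying EF moving: {DoorClosed, Moving, Floor1, Ground, DoorOpen, Floor2}.
States satisfying AG EF moving: {DoorClosed, Moving, Floor1, Ground, DoorOpen, Floor2}.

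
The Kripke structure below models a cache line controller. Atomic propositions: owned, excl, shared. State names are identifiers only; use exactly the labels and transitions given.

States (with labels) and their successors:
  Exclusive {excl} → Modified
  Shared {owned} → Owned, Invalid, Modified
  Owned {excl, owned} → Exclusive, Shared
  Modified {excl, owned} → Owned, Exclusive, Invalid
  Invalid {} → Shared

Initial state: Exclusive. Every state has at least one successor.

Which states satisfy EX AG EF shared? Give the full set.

none

States satisfying AG EF shared: ∅.
States satisfying EX AG EF shared: ∅.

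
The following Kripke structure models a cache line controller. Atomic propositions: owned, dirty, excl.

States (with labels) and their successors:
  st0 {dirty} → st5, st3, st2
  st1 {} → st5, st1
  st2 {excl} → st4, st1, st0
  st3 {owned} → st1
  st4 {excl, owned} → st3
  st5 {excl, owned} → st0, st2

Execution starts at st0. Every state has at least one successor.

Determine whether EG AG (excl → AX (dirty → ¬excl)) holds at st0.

Holds

States satisfying AG (excl → AX (dirty → ¬excl)): {st0, st1, st2, st3, st4, st5}.
States satisfying EG AG (excl → AX (dirty → ¬excl)): {st0, st1, st2, st3, st4, st5}.
st0 ∈ Sat(EG AG (excl → AX (dirty → ¬excl))).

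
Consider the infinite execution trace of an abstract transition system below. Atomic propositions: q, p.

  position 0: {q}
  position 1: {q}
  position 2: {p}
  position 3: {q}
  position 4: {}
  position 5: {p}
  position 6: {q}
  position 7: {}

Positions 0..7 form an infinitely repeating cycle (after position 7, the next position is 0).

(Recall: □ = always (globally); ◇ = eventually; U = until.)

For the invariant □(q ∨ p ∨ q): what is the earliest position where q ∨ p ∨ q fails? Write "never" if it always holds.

4

Check q ∨ p ∨ q at each position in order: 0 ✓, 1 ✓, 2 ✓, 3 ✓.
At position 4 the labels are {}, so q ∨ p ∨ q is false there. This is the first violation.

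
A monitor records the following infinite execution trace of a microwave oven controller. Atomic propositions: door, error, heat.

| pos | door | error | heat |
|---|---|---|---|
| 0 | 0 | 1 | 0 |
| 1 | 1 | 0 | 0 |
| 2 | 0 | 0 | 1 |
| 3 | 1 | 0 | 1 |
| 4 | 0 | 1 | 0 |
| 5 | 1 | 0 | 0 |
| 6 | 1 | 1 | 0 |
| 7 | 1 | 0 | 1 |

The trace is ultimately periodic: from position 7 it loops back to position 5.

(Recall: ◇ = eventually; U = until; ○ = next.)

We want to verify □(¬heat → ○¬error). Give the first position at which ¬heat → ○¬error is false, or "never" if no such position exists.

5

Check ¬heat → ○¬error at each position in order: 0 ✓, 1 ✓, 2 ✓, 3 ✓, 4 ✓.
At position 5 the labels are {door} and the next position 6 has {door, error}, so ¬heat → ○¬error is false there. This is the first violation.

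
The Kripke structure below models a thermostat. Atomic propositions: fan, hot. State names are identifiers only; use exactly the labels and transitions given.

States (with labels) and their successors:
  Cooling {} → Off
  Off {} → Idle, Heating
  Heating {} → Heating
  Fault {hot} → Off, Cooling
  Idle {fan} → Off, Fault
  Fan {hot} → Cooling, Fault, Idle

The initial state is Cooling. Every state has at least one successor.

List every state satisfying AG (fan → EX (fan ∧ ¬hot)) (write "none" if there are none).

States satisfying fan → EX (fan ∧ ¬hot): {Cooling, Off, Heating, Fault, Fan}.
States satisfying AG (fan → EX (fan ∧ ¬hot)): {Heating}.

{Heating}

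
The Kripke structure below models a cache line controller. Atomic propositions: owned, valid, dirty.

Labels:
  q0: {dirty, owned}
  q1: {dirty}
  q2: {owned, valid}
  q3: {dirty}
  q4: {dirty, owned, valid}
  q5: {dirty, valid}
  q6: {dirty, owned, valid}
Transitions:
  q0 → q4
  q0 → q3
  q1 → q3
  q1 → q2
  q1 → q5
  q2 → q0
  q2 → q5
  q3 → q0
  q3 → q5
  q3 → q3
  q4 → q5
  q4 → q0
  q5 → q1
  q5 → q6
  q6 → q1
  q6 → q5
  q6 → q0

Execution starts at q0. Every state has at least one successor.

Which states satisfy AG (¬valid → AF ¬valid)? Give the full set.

{q0, q1, q2, q3, q4, q5, q6}

States satisfying ¬valid → AF ¬valid: {q0, q1, q2, q3, q4, q5, q6}.
States satisfying AG (¬valid → AF ¬valid): {q0, q1, q2, q3, q4, q5, q6}.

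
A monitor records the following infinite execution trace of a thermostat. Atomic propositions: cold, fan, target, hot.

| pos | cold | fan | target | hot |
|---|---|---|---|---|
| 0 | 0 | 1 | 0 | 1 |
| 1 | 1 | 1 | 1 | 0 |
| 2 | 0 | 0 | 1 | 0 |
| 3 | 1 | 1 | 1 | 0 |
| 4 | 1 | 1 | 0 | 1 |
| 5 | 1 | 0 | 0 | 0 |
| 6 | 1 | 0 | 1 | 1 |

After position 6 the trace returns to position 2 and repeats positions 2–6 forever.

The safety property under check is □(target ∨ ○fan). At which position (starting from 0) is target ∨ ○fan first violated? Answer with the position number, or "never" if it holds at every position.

Check target ∨ ○fan at each position in order: 0 ✓, 1 ✓, 2 ✓, 3 ✓.
At position 4 the labels are {cold, fan, hot} and the next position 5 has {cold}, so target ∨ ○fan is false there. This is the first violation.

4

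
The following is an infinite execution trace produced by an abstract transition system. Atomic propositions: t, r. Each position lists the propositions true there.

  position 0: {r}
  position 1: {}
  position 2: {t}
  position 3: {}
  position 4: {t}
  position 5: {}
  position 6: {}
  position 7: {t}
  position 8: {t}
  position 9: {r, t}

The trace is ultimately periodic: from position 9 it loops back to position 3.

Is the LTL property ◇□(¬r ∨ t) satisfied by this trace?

□(¬r ∨ t) holds at position 1, which is reachable from 0, so ◇□(¬r ∨ t) holds.

Satisfied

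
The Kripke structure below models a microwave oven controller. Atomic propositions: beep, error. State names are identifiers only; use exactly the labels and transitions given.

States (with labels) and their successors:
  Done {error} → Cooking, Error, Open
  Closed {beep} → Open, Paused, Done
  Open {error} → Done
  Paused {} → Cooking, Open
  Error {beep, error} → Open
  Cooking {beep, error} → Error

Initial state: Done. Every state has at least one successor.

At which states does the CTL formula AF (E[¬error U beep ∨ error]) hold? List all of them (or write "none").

States satisfying E[¬error U beep ∨ error]: {Done, Closed, Open, Paused, Error, Cooking}.
States satisfying AF (E[¬error U beep ∨ error]): {Done, Closed, Open, Paused, Error, Cooking}.

{Done, Closed, Open, Paused, Error, Cooking}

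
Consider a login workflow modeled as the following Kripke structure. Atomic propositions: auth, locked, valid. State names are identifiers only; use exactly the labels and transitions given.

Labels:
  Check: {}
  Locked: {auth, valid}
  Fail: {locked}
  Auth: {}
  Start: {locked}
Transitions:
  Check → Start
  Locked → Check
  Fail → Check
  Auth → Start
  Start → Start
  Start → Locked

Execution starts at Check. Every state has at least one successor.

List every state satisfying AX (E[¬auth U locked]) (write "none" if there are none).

{Check, Locked, Fail, Auth}

States satisfying E[¬auth U locked]: {Check, Fail, Auth, Start}.
States satisfying AX (E[¬auth U locked]): {Check, Locked, Fail, Auth}.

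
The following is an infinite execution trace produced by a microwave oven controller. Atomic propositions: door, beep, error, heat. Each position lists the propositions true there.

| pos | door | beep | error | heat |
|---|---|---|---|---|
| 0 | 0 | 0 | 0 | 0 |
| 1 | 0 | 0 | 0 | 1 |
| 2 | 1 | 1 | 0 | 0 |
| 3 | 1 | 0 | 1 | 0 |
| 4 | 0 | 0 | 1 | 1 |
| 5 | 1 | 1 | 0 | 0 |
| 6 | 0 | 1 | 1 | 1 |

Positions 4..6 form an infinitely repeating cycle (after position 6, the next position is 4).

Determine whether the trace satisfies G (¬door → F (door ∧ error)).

¬door → F (door ∧ error) must hold at every position from 0 onward. It fails at position 4, so G (¬door → F (door ∧ error)) is false.
Positions where ¬door holds: 0, 1, 4, 6.
Check F (door ∧ error) at each: 0→ok, 1→ok, 4→fails, 6→fails.

Violated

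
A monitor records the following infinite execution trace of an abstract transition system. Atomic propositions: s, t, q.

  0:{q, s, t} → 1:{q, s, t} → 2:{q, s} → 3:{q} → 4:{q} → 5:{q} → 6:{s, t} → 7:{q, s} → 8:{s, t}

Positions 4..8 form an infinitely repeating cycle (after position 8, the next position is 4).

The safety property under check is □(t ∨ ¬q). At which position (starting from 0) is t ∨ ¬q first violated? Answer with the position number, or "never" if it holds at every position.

Check t ∨ ¬q at each position in order: 0 ✓, 1 ✓.
At position 2 the labels are {q, s}, so t ∨ ¬q is false there. This is the first violation.

2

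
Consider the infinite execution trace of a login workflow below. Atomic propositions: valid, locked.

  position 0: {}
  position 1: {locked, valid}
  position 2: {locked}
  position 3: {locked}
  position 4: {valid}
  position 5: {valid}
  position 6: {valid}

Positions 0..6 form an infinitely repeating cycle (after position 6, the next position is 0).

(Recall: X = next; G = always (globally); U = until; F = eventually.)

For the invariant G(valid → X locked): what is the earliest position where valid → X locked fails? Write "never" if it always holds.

4

Check valid → X locked at each position in order: 0 ✓, 1 ✓, 2 ✓, 3 ✓.
At position 4 the labels are {valid} and the next position 5 has {valid}, so valid → X locked is false there. This is the first violation.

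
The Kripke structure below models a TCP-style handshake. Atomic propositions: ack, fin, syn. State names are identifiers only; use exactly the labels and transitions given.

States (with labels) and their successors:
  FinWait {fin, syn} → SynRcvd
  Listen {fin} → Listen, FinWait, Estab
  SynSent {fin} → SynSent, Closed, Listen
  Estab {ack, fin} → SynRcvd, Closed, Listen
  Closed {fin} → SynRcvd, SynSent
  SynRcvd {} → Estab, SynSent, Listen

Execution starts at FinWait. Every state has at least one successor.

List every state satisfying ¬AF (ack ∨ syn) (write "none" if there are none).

States satisfying ack ∨ syn: {FinWait, Estab}.
States satisfying AF (ack ∨ syn): {FinWait, Estab}.
States satisfying ¬AF (ack ∨ syn): {Listen, SynSent, Closed, SynRcvd}.

{Listen, SynSent, Closed, SynRcvd}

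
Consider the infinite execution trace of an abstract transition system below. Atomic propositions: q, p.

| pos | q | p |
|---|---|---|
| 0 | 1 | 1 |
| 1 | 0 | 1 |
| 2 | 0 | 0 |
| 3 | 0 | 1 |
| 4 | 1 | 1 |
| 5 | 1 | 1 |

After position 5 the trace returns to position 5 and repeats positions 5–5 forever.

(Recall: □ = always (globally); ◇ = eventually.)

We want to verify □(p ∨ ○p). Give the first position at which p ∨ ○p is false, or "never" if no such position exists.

p ∨ ○p holds at every position 0..5, and those are all the positions the trace ever visits, so the invariant □(p ∨ ○p) is never violated.

never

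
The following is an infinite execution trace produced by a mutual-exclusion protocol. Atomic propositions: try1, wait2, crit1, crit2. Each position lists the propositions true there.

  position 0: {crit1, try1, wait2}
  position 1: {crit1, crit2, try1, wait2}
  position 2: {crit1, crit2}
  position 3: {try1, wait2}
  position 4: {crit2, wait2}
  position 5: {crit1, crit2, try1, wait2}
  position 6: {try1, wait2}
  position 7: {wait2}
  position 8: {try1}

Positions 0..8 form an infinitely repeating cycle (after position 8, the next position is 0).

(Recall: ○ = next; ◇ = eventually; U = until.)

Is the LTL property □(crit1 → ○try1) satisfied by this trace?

crit1 → ○try1 must hold at every position from 0 onward. It fails at position 1, so □(crit1 → ○try1) is false.
Positions where crit1 holds: 0, 1, 2, 5.
Check ○try1 at each: 0→ok, 1→fails, 2→ok, 5→ok.

Does not hold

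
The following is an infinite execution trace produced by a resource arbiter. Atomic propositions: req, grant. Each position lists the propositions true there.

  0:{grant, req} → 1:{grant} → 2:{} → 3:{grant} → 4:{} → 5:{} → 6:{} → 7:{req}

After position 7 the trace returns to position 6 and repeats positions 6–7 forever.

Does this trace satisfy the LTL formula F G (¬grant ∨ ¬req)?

Yes

G (¬grant ∨ ¬req) holds at position 1, which is reachable from 0, so F G (¬grant ∨ ¬req) holds.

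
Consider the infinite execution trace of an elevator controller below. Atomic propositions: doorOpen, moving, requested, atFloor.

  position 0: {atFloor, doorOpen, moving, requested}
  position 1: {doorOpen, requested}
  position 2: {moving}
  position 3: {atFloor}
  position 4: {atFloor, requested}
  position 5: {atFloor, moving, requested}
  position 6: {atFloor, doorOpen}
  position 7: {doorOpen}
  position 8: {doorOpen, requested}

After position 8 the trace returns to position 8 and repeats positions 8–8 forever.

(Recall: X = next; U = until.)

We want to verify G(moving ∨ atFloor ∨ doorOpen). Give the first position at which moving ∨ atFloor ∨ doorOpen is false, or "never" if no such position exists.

never

moving ∨ atFloor ∨ doorOpen holds at every position 0..8, and those are all the positions the trace ever visits, so the invariant G(moving ∨ atFloor ∨ doorOpen) is never violated.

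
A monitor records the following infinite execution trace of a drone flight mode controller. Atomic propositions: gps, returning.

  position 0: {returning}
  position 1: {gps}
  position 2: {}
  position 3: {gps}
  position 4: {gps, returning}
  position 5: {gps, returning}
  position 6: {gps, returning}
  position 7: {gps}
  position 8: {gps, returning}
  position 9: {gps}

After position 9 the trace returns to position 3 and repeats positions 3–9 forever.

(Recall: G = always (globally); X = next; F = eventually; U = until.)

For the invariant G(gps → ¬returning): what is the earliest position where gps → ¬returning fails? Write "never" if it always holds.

Check gps → ¬returning at each position in order: 0 ✓, 1 ✓, 2 ✓, 3 ✓.
At position 4 the labels are {gps, returning}, so gps → ¬returning is false there. This is the first violation.

4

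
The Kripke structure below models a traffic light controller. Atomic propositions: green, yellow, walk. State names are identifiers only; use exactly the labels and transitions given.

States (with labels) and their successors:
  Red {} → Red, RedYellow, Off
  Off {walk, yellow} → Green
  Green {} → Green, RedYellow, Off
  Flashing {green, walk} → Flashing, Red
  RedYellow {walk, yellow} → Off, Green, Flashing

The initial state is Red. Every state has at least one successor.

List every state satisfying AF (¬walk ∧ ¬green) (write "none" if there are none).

{Red, Off, Green}

States satisfying ¬walk ∧ ¬green: {Red, Green}.
States satisfying AF (¬walk ∧ ¬green): {Red, Off, Green}.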